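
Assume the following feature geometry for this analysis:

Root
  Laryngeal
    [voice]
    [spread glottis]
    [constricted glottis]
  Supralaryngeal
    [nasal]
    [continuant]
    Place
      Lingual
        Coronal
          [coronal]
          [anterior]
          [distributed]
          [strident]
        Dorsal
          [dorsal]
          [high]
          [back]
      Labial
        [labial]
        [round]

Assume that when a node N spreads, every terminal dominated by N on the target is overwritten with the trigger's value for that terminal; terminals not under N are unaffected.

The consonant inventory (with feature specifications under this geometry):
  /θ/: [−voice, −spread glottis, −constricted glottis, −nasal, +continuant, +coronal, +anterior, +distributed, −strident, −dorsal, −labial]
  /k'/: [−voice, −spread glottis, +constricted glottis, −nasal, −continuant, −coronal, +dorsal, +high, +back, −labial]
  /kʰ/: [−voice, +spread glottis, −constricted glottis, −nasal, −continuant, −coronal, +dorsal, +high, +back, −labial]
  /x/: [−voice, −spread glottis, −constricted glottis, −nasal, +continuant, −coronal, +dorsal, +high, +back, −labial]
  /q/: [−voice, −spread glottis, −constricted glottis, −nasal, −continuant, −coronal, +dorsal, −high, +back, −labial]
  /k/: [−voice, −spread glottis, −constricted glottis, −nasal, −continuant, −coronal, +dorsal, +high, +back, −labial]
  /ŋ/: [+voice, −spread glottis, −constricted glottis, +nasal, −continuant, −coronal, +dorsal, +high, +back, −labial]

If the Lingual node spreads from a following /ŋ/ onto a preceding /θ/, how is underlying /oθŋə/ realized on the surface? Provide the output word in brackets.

[oxŋə]

The Lingual node dominates the terminals [coronal], [anterior], [distributed], [strident], [dorsal], [high], [back].
After delinking /θ/'s Lingual and linking /ŋ/'s, the affected terminals become [−coronal], [+dorsal], [+high], [+back]; [voice], [spread glottis], [constricted glottis], … (outside Lingual) are retained from /θ/.
The resulting bundle matches /x/ in the inventory; substituting it for /θ/ gives [oxŋə].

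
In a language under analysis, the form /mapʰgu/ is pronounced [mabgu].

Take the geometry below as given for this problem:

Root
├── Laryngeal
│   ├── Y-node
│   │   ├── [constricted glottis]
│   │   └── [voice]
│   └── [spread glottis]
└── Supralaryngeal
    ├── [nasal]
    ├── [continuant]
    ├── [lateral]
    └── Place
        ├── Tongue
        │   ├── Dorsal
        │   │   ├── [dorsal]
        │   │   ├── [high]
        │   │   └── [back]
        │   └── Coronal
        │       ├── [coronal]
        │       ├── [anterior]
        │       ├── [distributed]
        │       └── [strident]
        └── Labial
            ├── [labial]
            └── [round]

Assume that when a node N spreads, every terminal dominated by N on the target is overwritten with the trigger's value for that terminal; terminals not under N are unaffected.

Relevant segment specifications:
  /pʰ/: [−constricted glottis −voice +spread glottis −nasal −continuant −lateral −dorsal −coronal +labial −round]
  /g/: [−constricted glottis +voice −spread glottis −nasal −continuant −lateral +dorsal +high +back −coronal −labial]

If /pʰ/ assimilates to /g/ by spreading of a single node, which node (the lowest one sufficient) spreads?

Laryngeal

The alternation /pʰ/ → [b] changes [voice], [spread glottis] and nothing else.
The smallest constituent containing every changed terminal is Laryngeal — each of its daughters lacks at least one of the affected features.
Delinking /pʰ/'s Laryngeal and associating /g/'s Laryngeal gives precisely the feature bundle of [b].
Since [labial], [dorsal] are preserved even though /g/ disagrees there, no node above Laryngeal spread.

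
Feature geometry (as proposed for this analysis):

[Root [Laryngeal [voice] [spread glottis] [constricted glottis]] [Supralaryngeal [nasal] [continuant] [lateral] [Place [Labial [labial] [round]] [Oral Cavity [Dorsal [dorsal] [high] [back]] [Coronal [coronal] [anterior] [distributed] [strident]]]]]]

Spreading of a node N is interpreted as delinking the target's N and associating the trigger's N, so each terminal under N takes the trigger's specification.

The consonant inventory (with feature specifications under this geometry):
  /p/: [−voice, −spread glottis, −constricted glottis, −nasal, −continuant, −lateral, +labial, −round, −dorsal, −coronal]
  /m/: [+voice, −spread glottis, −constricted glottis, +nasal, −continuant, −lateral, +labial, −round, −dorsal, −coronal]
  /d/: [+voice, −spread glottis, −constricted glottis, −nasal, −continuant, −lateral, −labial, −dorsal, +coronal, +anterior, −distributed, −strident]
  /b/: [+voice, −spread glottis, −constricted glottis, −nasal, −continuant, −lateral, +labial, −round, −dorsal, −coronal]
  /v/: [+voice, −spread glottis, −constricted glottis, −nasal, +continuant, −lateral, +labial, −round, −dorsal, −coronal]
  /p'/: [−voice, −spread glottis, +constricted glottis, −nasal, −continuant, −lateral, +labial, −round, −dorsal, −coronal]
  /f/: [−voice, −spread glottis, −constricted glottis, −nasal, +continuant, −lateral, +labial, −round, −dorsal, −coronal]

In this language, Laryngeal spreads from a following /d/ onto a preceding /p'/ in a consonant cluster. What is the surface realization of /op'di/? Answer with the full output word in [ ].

Terminals under Laryngeal in this geometry: [voice], [spread glottis], [constricted glottis].
Spreading Laryngeal from /d/ onto /p'/ replaces those values with /d/'s: [+voice], [−spread glottis], [−constricted glottis]. Features outside Laryngeal ([nasal], [continuant], [lateral], …) stay as in /p'/.
This feature bundle is that of [b], so /op'di/ surfaces as [obdi].

[obdi]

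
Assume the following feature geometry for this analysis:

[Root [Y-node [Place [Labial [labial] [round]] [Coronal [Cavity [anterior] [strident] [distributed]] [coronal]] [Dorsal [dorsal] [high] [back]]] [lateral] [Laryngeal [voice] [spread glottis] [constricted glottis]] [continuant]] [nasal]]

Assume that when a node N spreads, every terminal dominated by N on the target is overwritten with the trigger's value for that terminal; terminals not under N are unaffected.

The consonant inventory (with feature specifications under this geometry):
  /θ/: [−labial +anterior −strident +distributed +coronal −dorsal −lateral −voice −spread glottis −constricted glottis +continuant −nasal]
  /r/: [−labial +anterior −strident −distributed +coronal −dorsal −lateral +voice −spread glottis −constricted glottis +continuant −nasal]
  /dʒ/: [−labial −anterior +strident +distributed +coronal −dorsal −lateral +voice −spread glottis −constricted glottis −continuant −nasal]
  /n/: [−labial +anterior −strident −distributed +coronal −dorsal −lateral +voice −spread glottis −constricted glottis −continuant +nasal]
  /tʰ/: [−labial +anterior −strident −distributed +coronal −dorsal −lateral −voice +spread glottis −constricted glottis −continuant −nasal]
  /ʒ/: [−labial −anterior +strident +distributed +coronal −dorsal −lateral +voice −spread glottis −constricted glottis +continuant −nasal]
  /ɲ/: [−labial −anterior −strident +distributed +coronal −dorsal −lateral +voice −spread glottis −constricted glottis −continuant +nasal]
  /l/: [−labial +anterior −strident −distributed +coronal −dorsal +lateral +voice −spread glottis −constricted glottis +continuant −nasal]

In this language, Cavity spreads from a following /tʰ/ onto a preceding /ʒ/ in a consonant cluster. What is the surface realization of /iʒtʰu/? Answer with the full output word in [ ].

The Cavity node dominates the terminals [anterior], [strident], [distributed].
Spreading Cavity from /tʰ/ onto /ʒ/ replaces those values with /tʰ/'s: [+anterior], [−strident], [−distributed]. Features outside Cavity ([labial], [coronal], [dorsal], …) stay as in /ʒ/.
Among the inventory, only /r/ has exactly this specification, giving the surface form [irtʰu].

[irtʰu]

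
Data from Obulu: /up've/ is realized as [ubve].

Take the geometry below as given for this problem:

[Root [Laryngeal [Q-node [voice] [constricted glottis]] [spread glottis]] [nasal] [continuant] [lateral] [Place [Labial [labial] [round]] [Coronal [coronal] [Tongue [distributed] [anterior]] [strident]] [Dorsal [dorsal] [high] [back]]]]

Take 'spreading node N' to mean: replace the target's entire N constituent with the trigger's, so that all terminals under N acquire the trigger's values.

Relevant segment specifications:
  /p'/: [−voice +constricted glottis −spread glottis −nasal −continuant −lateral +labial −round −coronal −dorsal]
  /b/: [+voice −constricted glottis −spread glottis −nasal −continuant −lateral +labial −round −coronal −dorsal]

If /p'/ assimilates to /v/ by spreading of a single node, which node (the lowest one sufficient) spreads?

Comparing /p'/ with its surface form [b], the features that change are [voice], [constricted glottis].
In this geometry the lowest node dominating all of them is Q-node: every daughter of Q-node dominates only a proper subset, so no lower node suffices.
Spreading Q-node from /v/ overwrites each of those terminals with /v/'s values, yielding exactly [b].
[continuant] stays as in /p'/ although /v/ differs there, so no node dominating it spread; among the remaining candidates Q-node is the lowest that derives the output.

Q-node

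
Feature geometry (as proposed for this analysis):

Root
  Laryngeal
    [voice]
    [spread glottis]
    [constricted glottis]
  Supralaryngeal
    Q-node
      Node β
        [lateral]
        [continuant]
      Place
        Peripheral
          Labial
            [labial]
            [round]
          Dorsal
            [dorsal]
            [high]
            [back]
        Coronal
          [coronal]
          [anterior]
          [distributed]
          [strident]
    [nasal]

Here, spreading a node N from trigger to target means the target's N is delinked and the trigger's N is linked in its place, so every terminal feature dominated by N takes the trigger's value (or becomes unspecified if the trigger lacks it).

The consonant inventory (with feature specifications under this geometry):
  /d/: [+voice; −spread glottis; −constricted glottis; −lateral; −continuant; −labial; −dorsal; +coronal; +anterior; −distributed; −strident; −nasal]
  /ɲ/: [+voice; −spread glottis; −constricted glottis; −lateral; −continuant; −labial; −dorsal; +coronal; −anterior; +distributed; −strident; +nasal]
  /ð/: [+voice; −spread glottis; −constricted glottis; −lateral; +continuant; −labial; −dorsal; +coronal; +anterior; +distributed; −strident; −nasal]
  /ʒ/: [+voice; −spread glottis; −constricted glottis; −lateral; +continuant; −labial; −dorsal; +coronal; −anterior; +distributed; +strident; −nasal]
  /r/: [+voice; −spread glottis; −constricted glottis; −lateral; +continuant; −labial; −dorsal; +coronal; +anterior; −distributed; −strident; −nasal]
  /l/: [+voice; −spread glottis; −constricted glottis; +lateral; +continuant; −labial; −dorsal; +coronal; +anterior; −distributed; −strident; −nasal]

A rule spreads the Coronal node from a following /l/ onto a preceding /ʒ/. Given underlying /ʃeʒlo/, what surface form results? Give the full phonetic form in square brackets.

The Coronal node dominates the terminals [coronal], [anterior], [distributed], [strident].
After delinking /ʒ/'s Coronal and linking /l/'s, the affected terminals become [+coronal], [+anterior], [−distributed], [−strident]; [voice], [spread glottis], [constricted glottis], … (outside Coronal) are retained from /ʒ/.
Among the inventory, only /r/ has exactly this specification, giving the surface form [ʃerlo].

[ʃerlo]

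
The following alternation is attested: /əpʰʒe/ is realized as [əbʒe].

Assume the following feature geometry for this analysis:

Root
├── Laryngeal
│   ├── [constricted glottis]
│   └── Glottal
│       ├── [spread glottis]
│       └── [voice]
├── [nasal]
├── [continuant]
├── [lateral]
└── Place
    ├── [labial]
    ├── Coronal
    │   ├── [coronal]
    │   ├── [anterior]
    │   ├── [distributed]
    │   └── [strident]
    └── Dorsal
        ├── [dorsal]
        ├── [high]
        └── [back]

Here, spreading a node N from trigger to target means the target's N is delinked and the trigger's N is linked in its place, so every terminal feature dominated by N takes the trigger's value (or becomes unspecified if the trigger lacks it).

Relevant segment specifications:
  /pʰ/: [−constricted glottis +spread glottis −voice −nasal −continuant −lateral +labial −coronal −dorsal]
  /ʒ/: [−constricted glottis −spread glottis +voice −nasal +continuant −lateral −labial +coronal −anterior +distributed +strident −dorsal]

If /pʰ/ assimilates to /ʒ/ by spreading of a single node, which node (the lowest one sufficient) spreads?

Glottal

/pʰ/ and [b] differ in [voice], [spread glottis]; every other specified feature is identical.
Tracing each changed feature up the tree, the paths first meet at Glottal; any lower node misses at least one of them.
Delinking /pʰ/'s Glottal and associating /ʒ/'s Glottal gives precisely the feature bundle of [b].
Features on which the two segments disagree outside Glottal, such as [continuant], [labial], are unchanged — nothing dominating them spread, and Glottal is the minimal sufficient constituent.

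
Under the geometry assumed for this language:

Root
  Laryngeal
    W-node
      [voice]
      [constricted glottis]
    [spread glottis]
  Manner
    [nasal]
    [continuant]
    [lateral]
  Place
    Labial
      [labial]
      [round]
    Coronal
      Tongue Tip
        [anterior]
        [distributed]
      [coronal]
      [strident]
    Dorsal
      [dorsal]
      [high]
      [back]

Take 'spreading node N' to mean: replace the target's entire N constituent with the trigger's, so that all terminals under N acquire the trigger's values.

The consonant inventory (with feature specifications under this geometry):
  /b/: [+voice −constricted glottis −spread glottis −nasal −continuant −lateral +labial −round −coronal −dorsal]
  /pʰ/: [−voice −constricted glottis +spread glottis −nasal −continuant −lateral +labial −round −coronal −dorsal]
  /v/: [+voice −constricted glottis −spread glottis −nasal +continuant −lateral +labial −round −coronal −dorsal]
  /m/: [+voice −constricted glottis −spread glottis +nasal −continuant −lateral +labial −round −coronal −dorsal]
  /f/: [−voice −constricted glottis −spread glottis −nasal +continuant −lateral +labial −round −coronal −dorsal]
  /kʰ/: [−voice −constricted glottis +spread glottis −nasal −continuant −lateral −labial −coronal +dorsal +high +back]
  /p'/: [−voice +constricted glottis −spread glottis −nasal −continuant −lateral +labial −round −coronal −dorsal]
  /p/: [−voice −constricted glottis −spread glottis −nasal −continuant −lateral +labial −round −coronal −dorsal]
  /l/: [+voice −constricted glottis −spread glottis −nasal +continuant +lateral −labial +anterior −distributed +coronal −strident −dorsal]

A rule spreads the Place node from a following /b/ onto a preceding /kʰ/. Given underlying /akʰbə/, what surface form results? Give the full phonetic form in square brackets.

Place immediately or transitively dominates [labial], [round], [anterior], [distributed], [coronal], [strident], [dorsal], [high], [back].
The target acquires /b/'s values for everything under Place — [+labial], [−round], [−coronal], [−dorsal] — while keeping its own [voice], [constricted glottis], [spread glottis], ….
The resulting bundle matches /pʰ/ in the inventory; substituting it for /kʰ/ gives [apʰbə].

[apʰbə]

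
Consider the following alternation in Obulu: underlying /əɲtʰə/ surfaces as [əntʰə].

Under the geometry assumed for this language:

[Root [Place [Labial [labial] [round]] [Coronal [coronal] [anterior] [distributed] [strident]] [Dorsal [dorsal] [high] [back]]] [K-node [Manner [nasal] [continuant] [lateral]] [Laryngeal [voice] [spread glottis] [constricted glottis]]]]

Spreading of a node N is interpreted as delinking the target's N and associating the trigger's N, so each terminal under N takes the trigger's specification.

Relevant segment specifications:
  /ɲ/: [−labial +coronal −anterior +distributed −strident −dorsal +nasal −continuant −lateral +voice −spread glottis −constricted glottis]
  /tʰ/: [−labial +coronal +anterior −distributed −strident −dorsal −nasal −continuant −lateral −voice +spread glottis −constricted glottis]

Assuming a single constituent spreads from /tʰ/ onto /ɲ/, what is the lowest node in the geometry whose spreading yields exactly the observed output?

Coronal

Feature comparison: [anterior], [distributed] differ between /ɲ/ and [n]; the remaining terminals match.
In this geometry the lowest node dominating all of them is Coronal: every daughter of Coronal dominates only a proper subset, so no lower node suffices.
Spreading Coronal from /tʰ/ overwrites each of those terminals with /tʰ/'s values, yielding exactly [n].
[voice], [spread glottis] stay as in /ɲ/ although /tʰ/ differs there, so no node dominating them spread; among the remaining candidates Coronal is the lowest that derives the output.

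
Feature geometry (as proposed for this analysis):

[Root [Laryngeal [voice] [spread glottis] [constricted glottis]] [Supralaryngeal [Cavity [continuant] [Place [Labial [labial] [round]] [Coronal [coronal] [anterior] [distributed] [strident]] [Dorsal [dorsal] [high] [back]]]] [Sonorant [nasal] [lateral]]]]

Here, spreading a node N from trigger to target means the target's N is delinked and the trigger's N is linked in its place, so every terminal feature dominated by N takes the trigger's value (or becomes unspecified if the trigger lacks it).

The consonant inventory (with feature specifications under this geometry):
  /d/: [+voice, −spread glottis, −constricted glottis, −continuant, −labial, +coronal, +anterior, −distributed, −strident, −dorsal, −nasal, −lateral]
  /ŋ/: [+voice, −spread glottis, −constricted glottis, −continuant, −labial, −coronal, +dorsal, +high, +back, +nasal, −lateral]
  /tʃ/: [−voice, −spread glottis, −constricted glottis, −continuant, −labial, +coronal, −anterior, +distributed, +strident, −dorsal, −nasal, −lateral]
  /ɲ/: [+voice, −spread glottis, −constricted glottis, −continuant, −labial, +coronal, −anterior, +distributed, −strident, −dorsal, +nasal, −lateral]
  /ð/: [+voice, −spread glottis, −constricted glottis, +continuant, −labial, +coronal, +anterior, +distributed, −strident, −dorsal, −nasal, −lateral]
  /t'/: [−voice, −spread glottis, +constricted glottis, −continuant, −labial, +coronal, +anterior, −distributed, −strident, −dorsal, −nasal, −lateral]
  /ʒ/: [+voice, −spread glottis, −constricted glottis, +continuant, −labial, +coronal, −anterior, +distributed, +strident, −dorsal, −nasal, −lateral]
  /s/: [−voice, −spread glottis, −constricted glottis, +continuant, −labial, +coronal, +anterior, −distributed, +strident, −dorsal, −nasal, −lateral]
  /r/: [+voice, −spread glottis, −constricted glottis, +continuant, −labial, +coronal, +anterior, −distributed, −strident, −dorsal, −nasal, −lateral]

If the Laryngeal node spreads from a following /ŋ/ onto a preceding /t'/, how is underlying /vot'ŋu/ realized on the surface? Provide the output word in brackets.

[vodŋu]

Terminals under Laryngeal in this geometry: [voice], [spread glottis], [constricted glottis].
The target acquires /ŋ/'s values for everything under Laryngeal — [+voice], [−spread glottis], [−constricted glottis] — while keeping its own [continuant], [labial], [coronal], ….
Among the inventory, only /d/ has exactly this specification, giving the surface form [vodŋu].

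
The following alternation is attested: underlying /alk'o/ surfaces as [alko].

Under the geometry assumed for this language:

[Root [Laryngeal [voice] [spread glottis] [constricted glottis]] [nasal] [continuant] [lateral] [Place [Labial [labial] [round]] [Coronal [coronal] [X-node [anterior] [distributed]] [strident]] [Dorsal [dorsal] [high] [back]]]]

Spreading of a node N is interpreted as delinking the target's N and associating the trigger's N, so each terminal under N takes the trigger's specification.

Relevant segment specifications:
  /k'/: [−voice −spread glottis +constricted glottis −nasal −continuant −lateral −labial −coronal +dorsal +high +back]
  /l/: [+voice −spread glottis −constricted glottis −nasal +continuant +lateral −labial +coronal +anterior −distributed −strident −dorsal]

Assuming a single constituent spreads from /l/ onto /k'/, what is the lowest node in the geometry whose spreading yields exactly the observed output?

[constricted glottis]

/k'/ and [k] differ in [constricted glottis]; every other specified feature is identical.
Since just one terminal is affected and it takes /l/'s value, spreading the terminal [constricted glottis] alone is sufficient and minimal.
Since [voice] is preserved even though /l/ disagrees there, no node above [constricted glottis] spread.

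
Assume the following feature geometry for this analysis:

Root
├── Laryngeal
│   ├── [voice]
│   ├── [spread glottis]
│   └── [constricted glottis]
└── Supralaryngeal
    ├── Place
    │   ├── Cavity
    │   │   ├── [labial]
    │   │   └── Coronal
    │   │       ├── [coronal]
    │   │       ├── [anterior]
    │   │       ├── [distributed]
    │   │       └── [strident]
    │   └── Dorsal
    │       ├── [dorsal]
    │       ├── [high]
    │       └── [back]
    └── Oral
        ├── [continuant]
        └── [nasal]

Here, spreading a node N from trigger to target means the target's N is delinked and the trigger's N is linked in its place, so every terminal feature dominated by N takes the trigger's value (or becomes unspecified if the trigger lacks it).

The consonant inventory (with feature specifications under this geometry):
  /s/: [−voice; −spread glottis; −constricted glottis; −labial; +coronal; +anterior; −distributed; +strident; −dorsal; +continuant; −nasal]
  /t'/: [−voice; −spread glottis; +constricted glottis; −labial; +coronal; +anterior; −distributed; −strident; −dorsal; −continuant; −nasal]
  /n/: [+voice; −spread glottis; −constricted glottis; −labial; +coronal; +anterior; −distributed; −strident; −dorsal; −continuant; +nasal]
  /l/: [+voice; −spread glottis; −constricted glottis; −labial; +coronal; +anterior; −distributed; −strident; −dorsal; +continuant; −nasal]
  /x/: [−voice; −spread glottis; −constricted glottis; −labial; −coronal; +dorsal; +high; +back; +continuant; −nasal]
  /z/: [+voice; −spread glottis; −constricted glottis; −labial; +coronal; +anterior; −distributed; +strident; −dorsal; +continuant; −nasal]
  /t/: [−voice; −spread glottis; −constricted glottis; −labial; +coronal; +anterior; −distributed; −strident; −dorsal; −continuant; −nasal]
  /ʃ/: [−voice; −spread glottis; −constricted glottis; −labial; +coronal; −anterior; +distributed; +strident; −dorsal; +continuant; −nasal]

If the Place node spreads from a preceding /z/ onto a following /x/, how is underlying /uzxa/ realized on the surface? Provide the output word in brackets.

[uzsa]

The Place node dominates the terminals [labial], [coronal], [anterior], [distributed], [strident], [dorsal], [high], [back].
Spreading Place from /z/ onto /x/ replaces those values with /z/'s: [−labial], [+coronal], [+anterior], [−distributed], [+strident], [−dorsal]. Features outside Place ([voice], [spread glottis], [constricted glottis], …) stay as in /x/.
The resulting bundle matches /s/ in the inventory; substituting it for /x/ gives [uzsa].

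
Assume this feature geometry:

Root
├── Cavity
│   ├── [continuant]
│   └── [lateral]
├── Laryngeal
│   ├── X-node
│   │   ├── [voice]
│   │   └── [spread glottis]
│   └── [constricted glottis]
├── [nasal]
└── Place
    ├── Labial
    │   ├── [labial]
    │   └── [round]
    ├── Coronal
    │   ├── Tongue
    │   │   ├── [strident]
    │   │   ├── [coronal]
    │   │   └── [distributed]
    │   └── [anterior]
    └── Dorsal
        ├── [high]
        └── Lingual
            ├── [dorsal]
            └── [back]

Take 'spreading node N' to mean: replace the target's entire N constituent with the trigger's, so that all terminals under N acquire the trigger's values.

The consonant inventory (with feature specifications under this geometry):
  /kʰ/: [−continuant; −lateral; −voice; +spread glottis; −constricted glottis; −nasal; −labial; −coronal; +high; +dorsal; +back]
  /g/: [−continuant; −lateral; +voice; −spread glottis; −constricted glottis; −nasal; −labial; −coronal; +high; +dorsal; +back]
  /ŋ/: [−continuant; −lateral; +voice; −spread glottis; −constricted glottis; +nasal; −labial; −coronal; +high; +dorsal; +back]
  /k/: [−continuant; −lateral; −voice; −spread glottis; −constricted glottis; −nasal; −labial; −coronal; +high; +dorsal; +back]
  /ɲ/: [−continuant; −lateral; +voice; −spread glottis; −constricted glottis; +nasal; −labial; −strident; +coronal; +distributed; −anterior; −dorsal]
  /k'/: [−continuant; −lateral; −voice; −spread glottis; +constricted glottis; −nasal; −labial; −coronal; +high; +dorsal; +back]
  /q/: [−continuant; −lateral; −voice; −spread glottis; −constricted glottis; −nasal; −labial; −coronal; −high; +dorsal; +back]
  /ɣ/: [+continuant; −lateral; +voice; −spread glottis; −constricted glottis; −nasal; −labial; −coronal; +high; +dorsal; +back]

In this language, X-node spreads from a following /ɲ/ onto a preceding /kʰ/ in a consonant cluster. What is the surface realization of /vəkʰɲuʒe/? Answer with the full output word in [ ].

The X-node node dominates the terminals [voice], [spread glottis].
The target acquires /ɲ/'s values for everything under X-node — [+voice], [−spread glottis] — while keeping its own [continuant], [lateral], [constricted glottis], ….
This feature bundle is that of [g], so /vəkʰɲuʒe/ surfaces as [vəgɲuʒe].

[vəgɲuʒe]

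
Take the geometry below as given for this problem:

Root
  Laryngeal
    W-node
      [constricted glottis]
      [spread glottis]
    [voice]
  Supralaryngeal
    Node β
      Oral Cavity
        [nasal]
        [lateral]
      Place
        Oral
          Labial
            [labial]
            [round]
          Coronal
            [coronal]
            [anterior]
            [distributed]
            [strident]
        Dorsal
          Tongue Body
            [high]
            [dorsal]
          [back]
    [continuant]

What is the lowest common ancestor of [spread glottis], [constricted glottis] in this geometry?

W-node

[spread glottis] is immediately dominated by W-node.
[constricted glottis] is immediately dominated by W-node.
The lowest node appearing on every path is W-node; each proper daughter of W-node fails to dominate at least one of the listed features.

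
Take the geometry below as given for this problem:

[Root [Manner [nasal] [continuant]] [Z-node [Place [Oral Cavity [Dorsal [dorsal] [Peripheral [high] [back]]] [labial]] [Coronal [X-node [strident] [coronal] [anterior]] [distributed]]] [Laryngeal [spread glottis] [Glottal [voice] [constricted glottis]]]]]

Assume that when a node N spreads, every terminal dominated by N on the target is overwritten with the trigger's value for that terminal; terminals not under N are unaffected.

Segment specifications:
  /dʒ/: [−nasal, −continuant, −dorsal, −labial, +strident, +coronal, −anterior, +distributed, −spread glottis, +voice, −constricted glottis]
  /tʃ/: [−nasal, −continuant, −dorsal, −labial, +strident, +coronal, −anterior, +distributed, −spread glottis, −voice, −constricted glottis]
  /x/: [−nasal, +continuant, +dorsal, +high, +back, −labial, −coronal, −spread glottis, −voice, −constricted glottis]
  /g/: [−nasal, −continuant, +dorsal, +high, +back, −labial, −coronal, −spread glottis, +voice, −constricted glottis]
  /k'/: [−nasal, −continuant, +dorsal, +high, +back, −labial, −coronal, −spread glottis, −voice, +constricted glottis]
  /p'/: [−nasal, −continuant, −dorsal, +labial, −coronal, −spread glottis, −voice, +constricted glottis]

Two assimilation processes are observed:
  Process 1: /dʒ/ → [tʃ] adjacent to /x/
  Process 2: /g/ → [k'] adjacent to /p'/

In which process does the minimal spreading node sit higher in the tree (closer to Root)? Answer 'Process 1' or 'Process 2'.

Process 2

Process 1: the feature that changes is [voice]; the minimal node is [voice] (depth 4).
Process 2 alters [voice], [constricted glottis]; the lowest common ancestor is Glottal (depth 3 from Root).
Glottal (depth 3) sits above [voice] (depth 4), making Process 2 the one with the higher spreading node.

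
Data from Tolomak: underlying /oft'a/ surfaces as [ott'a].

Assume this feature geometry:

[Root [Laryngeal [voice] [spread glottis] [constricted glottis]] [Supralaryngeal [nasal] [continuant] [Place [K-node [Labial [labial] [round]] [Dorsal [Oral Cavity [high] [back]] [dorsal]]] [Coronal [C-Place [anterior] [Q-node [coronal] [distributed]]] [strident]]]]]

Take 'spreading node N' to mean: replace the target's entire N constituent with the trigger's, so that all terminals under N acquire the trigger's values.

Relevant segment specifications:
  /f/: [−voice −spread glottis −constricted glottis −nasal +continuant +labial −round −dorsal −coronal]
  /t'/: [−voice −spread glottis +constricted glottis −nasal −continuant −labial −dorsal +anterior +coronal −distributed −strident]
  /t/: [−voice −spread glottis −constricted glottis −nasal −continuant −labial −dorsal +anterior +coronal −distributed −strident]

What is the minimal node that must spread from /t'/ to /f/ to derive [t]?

Comparing /f/ with its surface form [t], the features that change are [continuant], [labial], [round], [coronal], [anterior], [distributed], [strident].
These terminals are all dominated by Supralaryngeal, and no proper subconstituent of Supralaryngeal covers them all; Supralaryngeal is their lowest common ancestor.
Spreading Supralaryngeal from /t'/ overwrites each of those terminals with /t'/'s values, yielding exactly [t].
Since [constricted glottis] is preserved even though /t'/ disagrees there, no node above Supralaryngeal spread.

Supralaryngeal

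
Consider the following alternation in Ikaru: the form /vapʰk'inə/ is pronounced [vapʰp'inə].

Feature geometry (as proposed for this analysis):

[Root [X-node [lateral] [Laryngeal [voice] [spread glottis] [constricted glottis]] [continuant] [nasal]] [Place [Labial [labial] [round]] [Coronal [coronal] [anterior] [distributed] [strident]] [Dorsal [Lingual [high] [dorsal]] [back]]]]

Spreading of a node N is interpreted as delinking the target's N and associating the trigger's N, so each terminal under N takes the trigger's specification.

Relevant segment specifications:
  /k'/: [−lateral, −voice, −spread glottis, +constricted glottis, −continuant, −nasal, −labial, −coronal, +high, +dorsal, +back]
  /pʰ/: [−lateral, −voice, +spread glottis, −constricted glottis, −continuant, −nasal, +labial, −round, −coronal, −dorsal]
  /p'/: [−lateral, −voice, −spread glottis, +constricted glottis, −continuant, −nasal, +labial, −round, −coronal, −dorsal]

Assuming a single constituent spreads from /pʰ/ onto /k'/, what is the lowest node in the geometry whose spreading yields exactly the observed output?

/k'/ and [p'] differ in [labial], [round], [dorsal], [high], [back]; every other specified feature is identical.
Tracing each changed feature up the tree, the paths first meet at Place; any lower node misses at least one of them.
Spreading Place from /pʰ/ overwrites each of those terminals with /pʰ/'s values, yielding exactly [p'].
Since [constricted glottis], [spread glottis] are preserved even though /pʰ/ disagrees there, no node above Place spread.

Place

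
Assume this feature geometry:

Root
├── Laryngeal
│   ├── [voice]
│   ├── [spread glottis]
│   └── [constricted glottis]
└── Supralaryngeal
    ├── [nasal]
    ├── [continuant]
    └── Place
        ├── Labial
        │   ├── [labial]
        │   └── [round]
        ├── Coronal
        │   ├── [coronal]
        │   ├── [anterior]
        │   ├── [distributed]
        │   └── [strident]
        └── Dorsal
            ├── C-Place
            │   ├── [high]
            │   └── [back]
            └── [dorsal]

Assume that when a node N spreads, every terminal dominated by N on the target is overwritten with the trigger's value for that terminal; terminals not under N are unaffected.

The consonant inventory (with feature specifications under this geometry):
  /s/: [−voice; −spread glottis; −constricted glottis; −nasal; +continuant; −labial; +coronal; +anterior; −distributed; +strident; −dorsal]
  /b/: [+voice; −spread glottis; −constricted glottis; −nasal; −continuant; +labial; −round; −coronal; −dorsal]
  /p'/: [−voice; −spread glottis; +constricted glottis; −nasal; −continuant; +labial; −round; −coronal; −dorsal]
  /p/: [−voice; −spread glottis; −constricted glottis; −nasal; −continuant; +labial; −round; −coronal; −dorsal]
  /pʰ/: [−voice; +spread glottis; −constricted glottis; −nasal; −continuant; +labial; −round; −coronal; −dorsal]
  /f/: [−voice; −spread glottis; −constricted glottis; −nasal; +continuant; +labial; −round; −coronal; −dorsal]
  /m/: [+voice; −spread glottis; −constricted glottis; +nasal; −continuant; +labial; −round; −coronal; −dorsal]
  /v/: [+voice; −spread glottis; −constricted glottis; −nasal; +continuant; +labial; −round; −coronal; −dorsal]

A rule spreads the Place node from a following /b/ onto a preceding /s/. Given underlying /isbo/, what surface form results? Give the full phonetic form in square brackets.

[ifbo]

Terminals under Place in this geometry: [labial], [round], [coronal], [anterior], [distributed], [strident], [high], [back], [dorsal].
The target acquires /b/'s values for everything under Place — [+labial], [−round], [−coronal], [−dorsal] — while keeping its own [voice], [spread glottis], [constricted glottis], ….
Among the inventory, only /f/ has exactly this specification, giving the surface form [ifbo].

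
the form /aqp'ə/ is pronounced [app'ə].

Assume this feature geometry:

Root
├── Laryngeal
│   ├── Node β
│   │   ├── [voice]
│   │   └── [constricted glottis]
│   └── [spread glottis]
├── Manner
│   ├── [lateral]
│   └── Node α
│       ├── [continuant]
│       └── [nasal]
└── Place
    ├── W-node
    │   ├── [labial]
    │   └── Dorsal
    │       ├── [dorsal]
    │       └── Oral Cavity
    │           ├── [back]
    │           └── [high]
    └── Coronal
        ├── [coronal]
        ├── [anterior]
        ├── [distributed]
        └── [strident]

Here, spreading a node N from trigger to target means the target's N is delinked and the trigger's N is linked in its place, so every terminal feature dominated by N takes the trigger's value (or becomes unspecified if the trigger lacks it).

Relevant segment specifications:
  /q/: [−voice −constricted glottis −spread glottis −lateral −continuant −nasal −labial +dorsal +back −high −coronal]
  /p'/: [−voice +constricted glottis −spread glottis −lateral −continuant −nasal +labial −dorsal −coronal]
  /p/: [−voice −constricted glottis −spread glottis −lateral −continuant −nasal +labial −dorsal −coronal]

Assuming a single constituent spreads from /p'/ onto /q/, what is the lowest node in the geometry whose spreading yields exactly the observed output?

W-node

Feature comparison: [labial], [dorsal], [high], [back] differ between /q/ and [p]; the remaining terminals match.
The smallest constituent containing every changed terminal is W-node — each of its daughters lacks at least one of the affected features.
Spreading W-node from /p'/ overwrites each of those terminals with /p'/'s values, yielding exactly [p].
[constricted glottis], a feature on which the two segments disagree outside W-node, is unchanged — nothing dominating it spread, and W-node is the minimal sufficient constituent.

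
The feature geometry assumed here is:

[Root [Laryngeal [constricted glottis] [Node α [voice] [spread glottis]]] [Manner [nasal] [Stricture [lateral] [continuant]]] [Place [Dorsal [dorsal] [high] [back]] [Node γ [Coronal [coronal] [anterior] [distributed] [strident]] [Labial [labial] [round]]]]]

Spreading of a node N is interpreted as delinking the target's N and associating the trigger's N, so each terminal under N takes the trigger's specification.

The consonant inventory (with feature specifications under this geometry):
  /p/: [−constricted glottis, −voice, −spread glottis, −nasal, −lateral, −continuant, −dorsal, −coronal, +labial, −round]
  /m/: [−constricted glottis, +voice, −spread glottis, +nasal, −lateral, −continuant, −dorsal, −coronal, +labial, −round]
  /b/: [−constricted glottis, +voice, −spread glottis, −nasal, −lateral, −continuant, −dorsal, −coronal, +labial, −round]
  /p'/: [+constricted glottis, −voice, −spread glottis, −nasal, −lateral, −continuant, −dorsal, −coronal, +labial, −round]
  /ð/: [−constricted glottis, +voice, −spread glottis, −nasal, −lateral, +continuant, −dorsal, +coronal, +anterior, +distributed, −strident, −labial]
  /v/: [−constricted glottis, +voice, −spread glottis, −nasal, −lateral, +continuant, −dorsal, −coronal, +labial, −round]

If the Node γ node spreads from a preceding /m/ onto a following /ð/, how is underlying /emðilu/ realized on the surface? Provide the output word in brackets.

Terminals under Node γ in this geometry: [coronal], [anterior], [distributed], [strident], [labial], [round].
Spreading Node γ from /m/ onto /ð/ replaces those values with /m/'s: [−coronal], [+labial], [−round]. Features outside Node γ ([constricted glottis], [voice], [spread glottis], …) stay as in /ð/.
This feature bundle is that of [v], so /emðilu/ surfaces as [emvilu].

[emvilu]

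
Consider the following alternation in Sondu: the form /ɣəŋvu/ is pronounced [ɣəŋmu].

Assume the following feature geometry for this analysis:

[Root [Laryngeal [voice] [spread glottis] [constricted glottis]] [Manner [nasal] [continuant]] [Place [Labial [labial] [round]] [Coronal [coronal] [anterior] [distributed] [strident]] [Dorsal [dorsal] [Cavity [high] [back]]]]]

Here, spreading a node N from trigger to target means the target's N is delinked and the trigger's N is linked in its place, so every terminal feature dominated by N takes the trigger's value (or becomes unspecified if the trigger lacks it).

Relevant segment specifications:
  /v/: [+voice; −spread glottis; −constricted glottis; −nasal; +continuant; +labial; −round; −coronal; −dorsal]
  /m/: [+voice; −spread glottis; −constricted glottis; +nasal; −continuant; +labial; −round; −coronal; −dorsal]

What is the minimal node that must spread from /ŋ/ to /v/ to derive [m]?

Manner

Comparing /v/ with its surface form [m], the features that change are [nasal], [continuant].
These terminals are all dominated by Manner, and no proper subconstituent of Manner covers them all; Manner is their lowest common ancestor.
Delinking /v/'s Manner and associating /ŋ/'s Manner gives precisely the feature bundle of [m].
[labial], [dorsal] — on which /ŋ/ differs from /v/ — are unchanged, so Root cannot have spread; the constituent is no larger than Manner.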